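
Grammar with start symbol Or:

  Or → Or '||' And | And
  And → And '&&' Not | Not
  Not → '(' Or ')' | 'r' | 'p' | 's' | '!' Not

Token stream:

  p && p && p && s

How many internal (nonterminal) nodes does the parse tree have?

[Or [And [And [And [And [Not p]] && [Not p]] && [Not p]] && [Not s]]]

9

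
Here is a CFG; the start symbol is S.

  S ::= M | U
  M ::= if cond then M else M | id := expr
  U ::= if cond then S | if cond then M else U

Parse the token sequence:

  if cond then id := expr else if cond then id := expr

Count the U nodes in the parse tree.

2

[S [U if cond then [M id := expr] else [U if cond then [S [M id := expr]]]]]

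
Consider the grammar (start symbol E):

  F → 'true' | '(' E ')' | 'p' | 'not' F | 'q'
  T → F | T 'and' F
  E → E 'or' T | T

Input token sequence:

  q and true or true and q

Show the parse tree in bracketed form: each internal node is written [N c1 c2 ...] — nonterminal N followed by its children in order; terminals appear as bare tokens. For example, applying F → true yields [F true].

[E [E [T [T [F q]] and [F true]]] or [T [T [F true]] and [F q]]]

E
E or T
T or T
T and F or T
F and F or T
q and F or T
q and true or T
q and true or T and F
q and true or F and F
q and true or true and F
q and true or true and q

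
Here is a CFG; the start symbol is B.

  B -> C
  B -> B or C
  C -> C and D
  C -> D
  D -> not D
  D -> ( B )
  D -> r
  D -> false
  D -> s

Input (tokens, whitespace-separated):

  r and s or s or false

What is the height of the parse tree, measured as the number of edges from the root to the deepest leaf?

[B [B [B [C [C [D r]] and [D s]]] or [C [D s]]] or [C [D false]]]

6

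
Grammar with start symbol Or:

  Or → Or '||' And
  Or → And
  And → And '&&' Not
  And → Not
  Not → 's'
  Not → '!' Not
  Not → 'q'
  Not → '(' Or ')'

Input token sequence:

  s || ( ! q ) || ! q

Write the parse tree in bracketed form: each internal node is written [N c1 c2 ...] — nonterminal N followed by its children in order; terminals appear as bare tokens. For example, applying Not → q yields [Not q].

[Or [Or [Or [And [Not s]]] || [And [Not ( [Or [And [Not ! [Not q]]]] )]]] || [And [Not ! [Not q]]]]

Or
Or || And
Or || And || And
And || And || And
Not || And || And
s || And || And
s || Not || And
s || ( Or ) || And
s || ( And ) || And
s || ( Not ) || And
s || ( ! Not ) || And
s || ( ! q ) || And
s || ( ! q ) || Not
s || ( ! q ) || ! Not
s || ( ! q ) || ! q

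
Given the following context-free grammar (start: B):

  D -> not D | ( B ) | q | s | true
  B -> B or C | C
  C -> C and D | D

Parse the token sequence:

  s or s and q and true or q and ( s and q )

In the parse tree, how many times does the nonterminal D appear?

[B [B [B [C [D s]]] or [C [C [C [D s]] and [D q]] and [D true]]] or [C [C [D q]] and [D ( [B [C [C [D s]] and [D q]]] )]]]

8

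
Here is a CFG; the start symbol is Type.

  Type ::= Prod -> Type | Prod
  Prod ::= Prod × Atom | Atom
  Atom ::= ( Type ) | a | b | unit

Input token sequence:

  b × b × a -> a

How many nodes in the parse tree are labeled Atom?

[Type [Prod [Prod [Prod [Atom b]] × [Atom b]] × [Atom a]] -> [Type [Prod [Atom a]]]]

4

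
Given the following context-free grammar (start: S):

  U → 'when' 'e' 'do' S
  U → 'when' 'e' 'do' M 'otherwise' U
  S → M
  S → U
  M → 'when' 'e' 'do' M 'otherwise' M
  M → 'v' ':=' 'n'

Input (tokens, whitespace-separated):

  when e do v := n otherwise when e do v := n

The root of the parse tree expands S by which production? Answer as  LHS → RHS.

[S [U when e do [M v := n] otherwise [U when e do [S [M v := n]]]]]

S → U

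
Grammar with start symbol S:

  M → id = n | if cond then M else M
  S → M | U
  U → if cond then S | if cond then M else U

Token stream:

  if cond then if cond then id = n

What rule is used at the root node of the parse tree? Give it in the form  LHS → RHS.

S → U

[S [U if cond then [S [U if cond then [S [M id = n]]]]]]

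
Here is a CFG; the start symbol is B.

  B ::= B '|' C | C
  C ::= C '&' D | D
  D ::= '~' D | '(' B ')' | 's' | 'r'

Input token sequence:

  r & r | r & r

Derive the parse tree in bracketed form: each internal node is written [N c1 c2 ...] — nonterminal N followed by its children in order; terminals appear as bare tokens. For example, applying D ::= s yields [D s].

B
B | C
C | C
C & D | C
D & D | C
r & D | C
r & r | C
r & r | C & D
r & r | D & D
r & r | r & D
r & r | r & r

[B [B [C [C [D r]] & [D r]]] | [C [C [D r]] & [D r]]]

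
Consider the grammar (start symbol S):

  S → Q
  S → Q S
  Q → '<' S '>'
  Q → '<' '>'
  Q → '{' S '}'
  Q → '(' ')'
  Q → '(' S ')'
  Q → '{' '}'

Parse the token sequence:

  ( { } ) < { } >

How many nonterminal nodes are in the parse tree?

[S [Q ( [S [Q { }]] )] [S [Q < [S [Q { }]] >]]]

8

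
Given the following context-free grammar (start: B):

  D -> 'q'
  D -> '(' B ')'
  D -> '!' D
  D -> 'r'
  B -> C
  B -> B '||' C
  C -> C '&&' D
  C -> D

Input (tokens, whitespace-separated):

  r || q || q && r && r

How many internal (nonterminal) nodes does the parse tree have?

13

[B [B [B [C [D r]]] || [C [D q]]] || [C [C [C [D q]] && [D r]] && [D r]]]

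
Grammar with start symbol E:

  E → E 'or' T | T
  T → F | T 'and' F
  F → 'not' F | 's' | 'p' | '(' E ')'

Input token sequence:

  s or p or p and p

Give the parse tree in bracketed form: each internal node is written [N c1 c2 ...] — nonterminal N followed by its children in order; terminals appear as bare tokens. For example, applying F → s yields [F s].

E
E or T
E or T or T
T or T or T
F or T or T
s or T or T
s or F or T
s or p or T
s or p or T and F
s or p or F and F
s or p or p and F
s or p or p and p

[E [E [E [T [F s]]] or [T [F p]]] or [T [T [F p]] and [F p]]]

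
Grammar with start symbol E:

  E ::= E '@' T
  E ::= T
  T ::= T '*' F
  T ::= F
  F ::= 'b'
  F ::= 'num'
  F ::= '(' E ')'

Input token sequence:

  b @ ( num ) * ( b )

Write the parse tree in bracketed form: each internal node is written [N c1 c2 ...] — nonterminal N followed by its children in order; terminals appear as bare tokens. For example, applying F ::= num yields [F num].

[E [E [T [F b]]] @ [T [T [F ( [E [T [F num]]] )]] * [F ( [E [T [F b]]] )]]]

E
E @ T
T @ T
F @ T
b @ T
b @ T * F
b @ F * F
b @ ( E ) * F
b @ ( T ) * F
b @ ( F ) * F
b @ ( num ) * F
b @ ( num ) * ( E )
b @ ( num ) * ( T )
b @ ( num ) * ( F )
b @ ( num ) * ( b )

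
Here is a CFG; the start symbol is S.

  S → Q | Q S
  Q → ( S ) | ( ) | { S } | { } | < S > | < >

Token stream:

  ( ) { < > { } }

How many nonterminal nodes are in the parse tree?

8

[S [Q ( )] [S [Q { [S [Q < >] [S [Q { }]]] }]]]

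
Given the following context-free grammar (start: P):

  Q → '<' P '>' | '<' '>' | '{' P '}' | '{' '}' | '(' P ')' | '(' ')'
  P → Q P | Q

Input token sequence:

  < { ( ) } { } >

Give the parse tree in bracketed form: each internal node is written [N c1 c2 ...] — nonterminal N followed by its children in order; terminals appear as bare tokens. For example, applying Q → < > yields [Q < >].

[P [Q < [P [Q { [P [Q ( )]] }] [P [Q { }]]] >]]

P
Q
< P >
< Q P >
< { P } P >
< { Q } P >
< { ( ) } P >
< { ( ) } Q >
< { ( ) } { } >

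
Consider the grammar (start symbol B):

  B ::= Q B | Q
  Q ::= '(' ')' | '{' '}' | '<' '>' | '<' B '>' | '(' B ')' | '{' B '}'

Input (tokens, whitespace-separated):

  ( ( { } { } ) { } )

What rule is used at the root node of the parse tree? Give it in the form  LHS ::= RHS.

[B [Q ( [B [Q ( [B [Q { }] [B [Q { }]]] )] [B [Q { }]]] )]]

B ::= Q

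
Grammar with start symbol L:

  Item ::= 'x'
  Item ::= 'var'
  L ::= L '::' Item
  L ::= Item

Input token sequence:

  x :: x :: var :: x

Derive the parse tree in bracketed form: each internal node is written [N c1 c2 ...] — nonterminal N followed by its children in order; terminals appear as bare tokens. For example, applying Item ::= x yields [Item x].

L
L :: Item
L :: Item :: Item
L :: Item :: Item :: Item
Item :: Item :: Item :: Item
x :: Item :: Item :: Item
x :: x :: Item :: Item
x :: x :: var :: Item
x :: x :: var :: x

[L [L [L [L [Item x]] :: [Item x]] :: [Item var]] :: [Item x]]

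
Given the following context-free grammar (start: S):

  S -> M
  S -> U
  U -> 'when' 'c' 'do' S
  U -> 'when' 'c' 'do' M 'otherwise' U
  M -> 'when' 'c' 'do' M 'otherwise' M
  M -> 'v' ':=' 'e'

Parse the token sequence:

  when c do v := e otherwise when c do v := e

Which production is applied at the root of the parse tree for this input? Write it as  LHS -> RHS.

[S [U when c do [M v := e] otherwise [U when c do [S [M v := e]]]]]

S -> U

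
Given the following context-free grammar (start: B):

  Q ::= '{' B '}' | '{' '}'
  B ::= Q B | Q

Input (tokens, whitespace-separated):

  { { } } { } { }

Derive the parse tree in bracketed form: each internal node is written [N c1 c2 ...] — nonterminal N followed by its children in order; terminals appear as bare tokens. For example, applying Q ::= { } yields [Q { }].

B
Q B
{ B } B
{ Q } B
{ { } } B
{ { } } Q B
{ { } } { } B
{ { } } { } Q
{ { } } { } { }

[B [Q { [B [Q { }]] }] [B [Q { }] [B [Q { }]]]]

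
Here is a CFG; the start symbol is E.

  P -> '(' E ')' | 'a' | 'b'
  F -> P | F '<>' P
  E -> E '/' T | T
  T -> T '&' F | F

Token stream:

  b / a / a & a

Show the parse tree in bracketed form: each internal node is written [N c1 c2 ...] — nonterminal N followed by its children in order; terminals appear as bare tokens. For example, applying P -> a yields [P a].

[E [E [E [T [F [P b]]]] / [T [F [P a]]]] / [T [T [F [P a]]] & [F [P a]]]]

E
E / T
E / T / T
T / T / T
F / T / T
P / T / T
b / T / T
b / F / T
b / P / T
b / a / T
b / a / T & F
b / a / F & F
b / a / P & F
b / a / a & F
b / a / a & P
b / a / a & a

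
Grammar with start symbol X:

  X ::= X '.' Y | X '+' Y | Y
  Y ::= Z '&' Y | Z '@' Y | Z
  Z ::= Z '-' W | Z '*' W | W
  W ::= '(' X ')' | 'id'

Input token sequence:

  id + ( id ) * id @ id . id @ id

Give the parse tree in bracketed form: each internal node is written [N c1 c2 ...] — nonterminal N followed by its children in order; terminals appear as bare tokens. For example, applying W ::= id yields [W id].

[X [X [X [Y [Z [W id]]]] + [Y [Z [Z [W ( [X [Y [Z [W id]]]] )]] * [W id]] @ [Y [Z [W id]]]]] . [Y [Z [W id]] @ [Y [Z [W id]]]]]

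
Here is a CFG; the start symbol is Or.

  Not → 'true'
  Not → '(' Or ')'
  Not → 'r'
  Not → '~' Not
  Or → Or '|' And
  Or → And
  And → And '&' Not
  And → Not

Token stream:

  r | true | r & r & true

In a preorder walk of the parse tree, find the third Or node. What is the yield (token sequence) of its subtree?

[Or [Or [Or [And [Not r]]] | [And [Not true]]] | [And [And [And [Not r]] & [Not r]] & [Not true]]]

r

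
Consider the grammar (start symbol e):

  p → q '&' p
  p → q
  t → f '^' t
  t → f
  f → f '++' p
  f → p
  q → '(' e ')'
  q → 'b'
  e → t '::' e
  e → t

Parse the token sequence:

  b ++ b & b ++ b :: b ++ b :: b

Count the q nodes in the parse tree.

[e [t [f [f [f [p [q b]]] ++ [p [q b] & [p [q b]]]] ++ [p [q b]]]] :: [e [t [f [f [p [q b]]] ++ [p [q b]]]] :: [e [t [f [p [q b]]]]]]]

7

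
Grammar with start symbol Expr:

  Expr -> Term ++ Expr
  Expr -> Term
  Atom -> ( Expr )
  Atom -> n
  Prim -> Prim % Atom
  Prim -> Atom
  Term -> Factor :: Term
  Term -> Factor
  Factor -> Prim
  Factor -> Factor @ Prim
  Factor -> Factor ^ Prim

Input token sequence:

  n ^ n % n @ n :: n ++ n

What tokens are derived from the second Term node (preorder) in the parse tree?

[Expr [Term [Factor [Factor [Factor [Prim [Atom n]]] ^ [Prim [Prim [Atom n]] % [Atom n]]] @ [Prim [Atom n]]] :: [Term [Factor [Prim [Atom n]]]]] ++ [Expr [Term [Factor [Prim [Atom n]]]]]]

n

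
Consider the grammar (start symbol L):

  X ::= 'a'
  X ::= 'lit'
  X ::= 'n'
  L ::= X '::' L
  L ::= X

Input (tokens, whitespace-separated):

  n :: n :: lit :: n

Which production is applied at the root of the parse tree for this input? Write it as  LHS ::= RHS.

[L [X n] :: [L [X n] :: [L [X lit] :: [L [X n]]]]]

L ::= X '::' L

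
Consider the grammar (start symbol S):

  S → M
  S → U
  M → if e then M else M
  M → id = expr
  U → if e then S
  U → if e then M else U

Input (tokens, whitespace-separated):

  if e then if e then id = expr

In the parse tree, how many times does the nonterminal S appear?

[S [U if e then [S [U if e then [S [M id = expr]]]]]]

3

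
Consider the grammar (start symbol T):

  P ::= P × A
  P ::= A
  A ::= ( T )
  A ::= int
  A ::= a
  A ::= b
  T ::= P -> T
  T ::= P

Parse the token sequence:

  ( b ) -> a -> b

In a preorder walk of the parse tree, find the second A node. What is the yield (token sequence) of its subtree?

b

[T [P [A ( [T [P [A b]]] )]] -> [T [P [A a]] -> [T [P [A b]]]]]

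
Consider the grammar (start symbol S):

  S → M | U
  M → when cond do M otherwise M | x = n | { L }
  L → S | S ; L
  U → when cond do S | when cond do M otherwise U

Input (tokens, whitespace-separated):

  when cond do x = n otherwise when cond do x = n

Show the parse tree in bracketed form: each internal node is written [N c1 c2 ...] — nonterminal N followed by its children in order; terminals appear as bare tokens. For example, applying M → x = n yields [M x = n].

S
U
when cond do M otherwise U
when cond do x = n otherwise U
when cond do x = n otherwise when cond do S
when cond do x = n otherwise when cond do M
when cond do x = n otherwise when cond do x = n

[S [U when cond do [M x = n] otherwise [U when cond do [S [M x = n]]]]]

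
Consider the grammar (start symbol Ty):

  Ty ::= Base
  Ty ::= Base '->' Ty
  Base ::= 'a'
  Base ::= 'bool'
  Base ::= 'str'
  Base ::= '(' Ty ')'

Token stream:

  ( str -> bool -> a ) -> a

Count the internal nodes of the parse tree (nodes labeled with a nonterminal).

[Ty [Base ( [Ty [Base str] -> [Ty [Base bool] -> [Ty [Base a]]]] )] -> [Ty [Base a]]]

10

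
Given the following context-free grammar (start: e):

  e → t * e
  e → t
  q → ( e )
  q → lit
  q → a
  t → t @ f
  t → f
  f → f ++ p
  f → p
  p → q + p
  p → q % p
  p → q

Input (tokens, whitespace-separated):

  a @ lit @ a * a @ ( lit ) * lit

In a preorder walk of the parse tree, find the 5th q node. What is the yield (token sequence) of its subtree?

( lit )

[e [t [t [t [f [p [q a]]]] @ [f [p [q lit]]]] @ [f [p [q a]]]] * [e [t [t [f [p [q a]]]] @ [f [p [q ( [e [t [f [p [q lit]]]]] )]]]] * [e [t [f [p [q lit]]]]]]]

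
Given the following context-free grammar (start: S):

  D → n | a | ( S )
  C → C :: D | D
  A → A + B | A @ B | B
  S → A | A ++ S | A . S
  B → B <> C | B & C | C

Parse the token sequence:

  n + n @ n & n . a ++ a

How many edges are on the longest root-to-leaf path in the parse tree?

[S [A [A [A [B [C [D n]]]] + [B [C [D n]]]] @ [B [B [C [D n]]] & [C [D n]]]] . [S [A [B [C [D a]]]] ++ [S [A [B [C [D a]]]]]]]

7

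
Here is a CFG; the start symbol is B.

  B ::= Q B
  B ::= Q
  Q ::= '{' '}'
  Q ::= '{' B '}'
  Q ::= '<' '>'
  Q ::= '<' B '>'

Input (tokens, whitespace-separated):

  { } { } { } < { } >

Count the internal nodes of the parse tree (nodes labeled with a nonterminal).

[B [Q { }] [B [Q { }] [B [Q { }] [B [Q < [B [Q { }]] >]]]]]

10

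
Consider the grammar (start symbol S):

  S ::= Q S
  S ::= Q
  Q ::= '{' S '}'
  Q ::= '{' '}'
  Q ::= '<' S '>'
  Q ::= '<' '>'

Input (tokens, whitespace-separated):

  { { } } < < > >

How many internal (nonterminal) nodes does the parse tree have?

8

[S [Q { [S [Q { }]] }] [S [Q < [S [Q < >]] >]]]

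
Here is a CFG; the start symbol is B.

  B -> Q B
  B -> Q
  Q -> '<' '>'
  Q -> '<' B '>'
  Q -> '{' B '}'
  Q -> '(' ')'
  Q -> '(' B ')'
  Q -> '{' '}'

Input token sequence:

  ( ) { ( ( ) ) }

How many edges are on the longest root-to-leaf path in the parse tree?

7

[B [Q ( )] [B [Q { [B [Q ( [B [Q ( )]] )]] }]]]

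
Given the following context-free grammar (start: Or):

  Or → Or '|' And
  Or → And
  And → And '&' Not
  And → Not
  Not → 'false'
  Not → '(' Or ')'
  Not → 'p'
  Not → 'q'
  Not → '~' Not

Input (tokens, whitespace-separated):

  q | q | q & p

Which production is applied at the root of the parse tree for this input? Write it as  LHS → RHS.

[Or [Or [Or [And [Not q]]] | [And [Not q]]] | [And [And [Not q]] & [Not p]]]

Or → Or '|' And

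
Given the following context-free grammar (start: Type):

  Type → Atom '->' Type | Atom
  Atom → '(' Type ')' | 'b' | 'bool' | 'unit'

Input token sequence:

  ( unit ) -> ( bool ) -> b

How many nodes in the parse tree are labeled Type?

5

[Type [Atom ( [Type [Atom unit]] )] -> [Type [Atom ( [Type [Atom bool]] )] -> [Type [Atom b]]]]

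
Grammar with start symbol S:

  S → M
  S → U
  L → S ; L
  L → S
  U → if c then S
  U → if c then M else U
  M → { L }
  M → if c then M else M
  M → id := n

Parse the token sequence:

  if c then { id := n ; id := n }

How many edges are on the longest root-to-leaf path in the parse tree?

8

[S [U if c then [S [M { [L [S [M id := n]] ; [L [S [M id := n]]]] }]]]]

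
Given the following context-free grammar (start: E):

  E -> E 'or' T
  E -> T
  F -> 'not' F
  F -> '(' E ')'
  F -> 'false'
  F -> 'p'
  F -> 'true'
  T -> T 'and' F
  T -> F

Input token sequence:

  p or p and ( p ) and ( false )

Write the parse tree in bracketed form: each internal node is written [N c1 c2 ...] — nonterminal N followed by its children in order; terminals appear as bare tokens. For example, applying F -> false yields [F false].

E
E or T
T or T
F or T
p or T
p or T and F
p or T and F and F
p or F and F and F
p or p and F and F
p or p and ( E ) and F
p or p and ( T ) and F
p or p and ( F ) and F
p or p and ( p ) and F
p or p and ( p ) and ( E )
p or p and ( p ) and ( T )
p or p and ( p ) and ( F )
p or p and ( p ) and ( false )

[E [E [T [F p]]] or [T [T [T [F p]] and [F ( [E [T [F p]]] )]] and [F ( [E [T [F false]]] )]]]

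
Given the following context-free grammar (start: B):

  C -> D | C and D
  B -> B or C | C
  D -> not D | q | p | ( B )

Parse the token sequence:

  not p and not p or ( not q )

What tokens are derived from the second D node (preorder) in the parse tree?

[B [B [C [C [D not [D p]]] and [D not [D p]]]] or [C [D ( [B [C [D not [D q]]]] )]]]

p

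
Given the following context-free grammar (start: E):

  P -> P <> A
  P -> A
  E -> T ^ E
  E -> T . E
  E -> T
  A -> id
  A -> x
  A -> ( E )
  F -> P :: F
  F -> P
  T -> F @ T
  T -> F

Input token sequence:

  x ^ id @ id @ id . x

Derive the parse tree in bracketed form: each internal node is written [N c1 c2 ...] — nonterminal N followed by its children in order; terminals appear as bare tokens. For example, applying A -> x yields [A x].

[E [T [F [P [A x]]]] ^ [E [T [F [P [A id]]] @ [T [F [P [A id]]] @ [T [F [P [A id]]]]]] . [E [T [F [P [A x]]]]]]]

E
T ^ E
F ^ E
P ^ E
A ^ E
x ^ E
x ^ T . E
x ^ F @ T . E
x ^ P @ T . E
x ^ A @ T . E
x ^ id @ T . E
x ^ id @ F @ T . E
x ^ id @ P @ T . E
x ^ id @ A @ T . E
x ^ id @ id @ T . E
x ^ id @ id @ F . E
x ^ id @ id @ P . E
x ^ id @ id @ A . E
x ^ id @ id @ id . E
x ^ id @ id @ id . T
x ^ id @ id @ id . F
x ^ id @ id @ id . P
x ^ id @ id @ id . A
x ^ id @ id @ id . x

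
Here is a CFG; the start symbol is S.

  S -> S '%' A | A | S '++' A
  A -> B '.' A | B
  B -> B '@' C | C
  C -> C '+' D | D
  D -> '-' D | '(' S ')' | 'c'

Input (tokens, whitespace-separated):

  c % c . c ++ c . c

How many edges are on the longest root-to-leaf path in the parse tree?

[S [S [S [A [B [C [D c]]]]] % [A [B [C [D c]]] . [A [B [C [D c]]]]]] ++ [A [B [C [D c]]] . [A [B [C [D c]]]]]]

7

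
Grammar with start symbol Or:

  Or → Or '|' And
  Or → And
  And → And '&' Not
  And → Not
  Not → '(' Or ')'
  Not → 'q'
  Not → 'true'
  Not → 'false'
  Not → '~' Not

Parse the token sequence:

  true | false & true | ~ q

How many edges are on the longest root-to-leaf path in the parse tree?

5

[Or [Or [Or [And [Not true]]] | [And [And [Not false]] & [Not true]]] | [And [Not ~ [Not q]]]]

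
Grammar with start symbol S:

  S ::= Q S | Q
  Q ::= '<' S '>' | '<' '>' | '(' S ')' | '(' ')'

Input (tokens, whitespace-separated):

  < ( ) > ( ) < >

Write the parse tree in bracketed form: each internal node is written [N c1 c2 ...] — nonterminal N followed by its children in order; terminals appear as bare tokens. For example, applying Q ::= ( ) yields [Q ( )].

[S [Q < [S [Q ( )]] >] [S [Q ( )] [S [Q < >]]]]

S
Q S
< S > S
< Q > S
< ( ) > S
< ( ) > Q S
< ( ) > ( ) S
< ( ) > ( ) Q
< ( ) > ( ) < >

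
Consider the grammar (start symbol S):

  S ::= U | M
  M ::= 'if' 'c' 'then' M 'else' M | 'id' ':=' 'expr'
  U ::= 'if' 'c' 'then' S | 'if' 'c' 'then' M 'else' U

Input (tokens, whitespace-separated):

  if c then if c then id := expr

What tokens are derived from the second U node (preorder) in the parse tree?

if c then id := expr

[S [U if c then [S [U if c then [S [M id := expr]]]]]]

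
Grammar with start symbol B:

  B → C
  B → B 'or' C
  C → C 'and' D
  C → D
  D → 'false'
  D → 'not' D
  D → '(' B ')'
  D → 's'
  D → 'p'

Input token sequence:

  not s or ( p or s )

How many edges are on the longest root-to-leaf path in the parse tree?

[B [B [C [D not [D s]]]] or [C [D ( [B [B [C [D p]]] or [C [D s]]] )]]]

7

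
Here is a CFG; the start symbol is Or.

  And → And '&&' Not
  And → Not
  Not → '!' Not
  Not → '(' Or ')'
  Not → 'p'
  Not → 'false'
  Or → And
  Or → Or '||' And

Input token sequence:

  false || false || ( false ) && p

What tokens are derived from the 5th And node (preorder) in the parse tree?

false

[Or [Or [Or [And [Not false]]] || [And [Not false]]] || [And [And [Not ( [Or [And [Not false]]] )]] && [Not p]]]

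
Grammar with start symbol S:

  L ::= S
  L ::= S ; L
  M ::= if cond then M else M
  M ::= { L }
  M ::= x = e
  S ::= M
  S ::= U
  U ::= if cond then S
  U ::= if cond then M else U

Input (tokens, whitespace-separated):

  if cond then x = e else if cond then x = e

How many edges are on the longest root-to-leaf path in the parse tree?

5

[S [U if cond then [M x = e] else [U if cond then [S [M x = e]]]]]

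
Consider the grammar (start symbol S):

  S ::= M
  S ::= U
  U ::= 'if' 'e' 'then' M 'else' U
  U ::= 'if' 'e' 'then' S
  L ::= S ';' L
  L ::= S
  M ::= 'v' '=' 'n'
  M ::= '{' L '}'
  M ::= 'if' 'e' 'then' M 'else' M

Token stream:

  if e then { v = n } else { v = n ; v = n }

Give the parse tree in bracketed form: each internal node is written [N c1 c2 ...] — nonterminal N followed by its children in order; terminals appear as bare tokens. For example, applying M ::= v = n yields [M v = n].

S
M
if e then M else M
if e then { L } else M
if e then { S } else M
if e then { M } else M
if e then { v = n } else M
if e then { v = n } else { L }
if e then { v = n } else { S ; L }
if e then { v = n } else { M ; L }
if e then { v = n } else { v = n ; L }
if e then { v = n } else { v = n ; S }
if e then { v = n } else { v = n ; M }
if e then { v = n } else { v = n ; v = n }

[S [M if e then [M { [L [S [M v = n]]] }] else [M { [L [S [M v = n]] ; [L [S [M v = n]]]] }]]]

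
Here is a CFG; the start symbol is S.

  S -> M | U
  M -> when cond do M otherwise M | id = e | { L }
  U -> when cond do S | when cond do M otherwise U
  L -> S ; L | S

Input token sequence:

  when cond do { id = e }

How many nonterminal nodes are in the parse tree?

7

[S [U when cond do [S [M { [L [S [M id = e]]] }]]]]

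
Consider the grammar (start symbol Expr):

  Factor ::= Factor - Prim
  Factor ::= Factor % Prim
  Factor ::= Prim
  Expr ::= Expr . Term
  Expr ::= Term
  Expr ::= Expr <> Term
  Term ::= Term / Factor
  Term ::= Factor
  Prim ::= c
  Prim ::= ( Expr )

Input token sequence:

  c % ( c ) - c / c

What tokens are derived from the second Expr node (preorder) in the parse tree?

[Expr [Term [Term [Factor [Factor [Factor [Prim c]] % [Prim ( [Expr [Term [Factor [Prim c]]]] )]] - [Prim c]]] / [Factor [Prim c]]]]

c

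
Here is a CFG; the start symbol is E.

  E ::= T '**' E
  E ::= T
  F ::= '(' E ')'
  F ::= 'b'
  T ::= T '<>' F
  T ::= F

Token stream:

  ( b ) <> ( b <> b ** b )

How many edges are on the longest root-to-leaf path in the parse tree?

7

[E [T [T [F ( [E [T [F b]]] )]] <> [F ( [E [T [T [F b]] <> [F b]] ** [E [T [F b]]]] )]]]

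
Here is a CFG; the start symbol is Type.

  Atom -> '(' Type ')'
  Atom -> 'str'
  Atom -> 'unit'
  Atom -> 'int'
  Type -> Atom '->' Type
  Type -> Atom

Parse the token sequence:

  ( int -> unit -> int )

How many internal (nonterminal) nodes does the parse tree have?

[Type [Atom ( [Type [Atom int] -> [Type [Atom unit] -> [Type [Atom int]]]] )]]

8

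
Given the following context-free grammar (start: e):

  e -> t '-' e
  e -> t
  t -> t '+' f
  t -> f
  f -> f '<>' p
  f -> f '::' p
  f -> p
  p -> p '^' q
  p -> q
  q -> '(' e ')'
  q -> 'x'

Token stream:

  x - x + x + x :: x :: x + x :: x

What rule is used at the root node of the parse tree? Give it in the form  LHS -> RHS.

e -> t '-' e

[e [t [f [p [q x]]]] - [e [t [t [t [t [f [p [q x]]]] + [f [p [q x]]]] + [f [f [f [p [q x]]] :: [p [q x]]] :: [p [q x]]]] + [f [f [p [q x]]] :: [p [q x]]]]]]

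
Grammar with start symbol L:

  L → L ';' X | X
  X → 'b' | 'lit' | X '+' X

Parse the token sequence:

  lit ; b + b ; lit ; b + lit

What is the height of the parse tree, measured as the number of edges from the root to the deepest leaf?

5

[L [L [L [L [X lit]] ; [X [X b] + [X b]]] ; [X lit]] ; [X [X b] + [X lit]]]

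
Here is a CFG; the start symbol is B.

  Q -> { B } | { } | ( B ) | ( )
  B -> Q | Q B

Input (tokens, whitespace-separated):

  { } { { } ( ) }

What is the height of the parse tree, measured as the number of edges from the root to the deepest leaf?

[B [Q { }] [B [Q { [B [Q { }] [B [Q ( )]]] }]]]

6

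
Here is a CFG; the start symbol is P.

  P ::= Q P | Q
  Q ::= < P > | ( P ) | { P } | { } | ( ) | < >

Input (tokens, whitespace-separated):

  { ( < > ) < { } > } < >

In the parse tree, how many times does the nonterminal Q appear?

[P [Q { [P [Q ( [P [Q < >]] )] [P [Q < [P [Q { }]] >]]] }] [P [Q < >]]]

6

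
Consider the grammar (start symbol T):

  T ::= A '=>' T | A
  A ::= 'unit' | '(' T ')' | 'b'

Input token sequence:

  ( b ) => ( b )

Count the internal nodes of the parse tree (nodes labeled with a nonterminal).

[T [A ( [T [A b]] )] => [T [A ( [T [A b]] )]]]

8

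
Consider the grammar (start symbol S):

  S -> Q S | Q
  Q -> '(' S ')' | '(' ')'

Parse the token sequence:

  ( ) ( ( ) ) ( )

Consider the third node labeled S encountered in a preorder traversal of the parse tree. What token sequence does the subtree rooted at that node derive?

( )

[S [Q ( )] [S [Q ( [S [Q ( )]] )] [S [Q ( )]]]]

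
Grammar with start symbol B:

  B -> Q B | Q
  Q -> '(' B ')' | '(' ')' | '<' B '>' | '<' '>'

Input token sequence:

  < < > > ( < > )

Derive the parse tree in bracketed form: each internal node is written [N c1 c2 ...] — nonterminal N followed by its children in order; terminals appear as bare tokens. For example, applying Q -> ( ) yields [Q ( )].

B
Q B
< B > B
< Q > B
< < > > B
< < > > Q
< < > > ( B )
< < > > ( Q )
< < > > ( < > )

[B [Q < [B [Q < >]] >] [B [Q ( [B [Q < >]] )]]]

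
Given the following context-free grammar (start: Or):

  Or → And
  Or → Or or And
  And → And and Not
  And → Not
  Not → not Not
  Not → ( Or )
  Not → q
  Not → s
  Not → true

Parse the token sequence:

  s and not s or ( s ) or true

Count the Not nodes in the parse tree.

[Or [Or [Or [And [And [Not s]] and [Not not [Not s]]]] or [And [Not ( [Or [And [Not s]]] )]]] or [And [Not true]]]

6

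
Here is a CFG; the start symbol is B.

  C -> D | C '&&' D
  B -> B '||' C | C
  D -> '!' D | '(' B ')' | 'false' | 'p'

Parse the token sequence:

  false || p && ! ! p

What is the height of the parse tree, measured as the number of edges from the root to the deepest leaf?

5

[B [B [C [D false]]] || [C [C [D p]] && [D ! [D ! [D p]]]]]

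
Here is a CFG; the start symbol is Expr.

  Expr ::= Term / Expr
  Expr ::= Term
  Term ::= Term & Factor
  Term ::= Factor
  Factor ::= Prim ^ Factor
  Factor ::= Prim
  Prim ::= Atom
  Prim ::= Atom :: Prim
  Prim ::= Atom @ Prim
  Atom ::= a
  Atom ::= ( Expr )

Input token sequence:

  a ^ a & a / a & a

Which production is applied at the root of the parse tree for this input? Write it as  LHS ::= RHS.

Expr ::= Term / Expr

[Expr [Term [Term [Factor [Prim [Atom a]] ^ [Factor [Prim [Atom a]]]]] & [Factor [Prim [Atom a]]]] / [Expr [Term [Term [Factor [Prim [Atom a]]]] & [Factor [Prim [Atom a]]]]]]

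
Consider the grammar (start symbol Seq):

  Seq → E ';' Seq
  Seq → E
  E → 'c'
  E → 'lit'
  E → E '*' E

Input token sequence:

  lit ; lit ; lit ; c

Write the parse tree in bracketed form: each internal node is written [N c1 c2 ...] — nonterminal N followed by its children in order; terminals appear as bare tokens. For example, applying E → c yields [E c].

Seq
E ; Seq
lit ; Seq
lit ; E ; Seq
lit ; lit ; Seq
lit ; lit ; E ; Seq
lit ; lit ; lit ; Seq
lit ; lit ; lit ; E
lit ; lit ; lit ; c

[Seq [E lit] ; [Seq [E lit] ; [Seq [E lit] ; [Seq [E c]]]]]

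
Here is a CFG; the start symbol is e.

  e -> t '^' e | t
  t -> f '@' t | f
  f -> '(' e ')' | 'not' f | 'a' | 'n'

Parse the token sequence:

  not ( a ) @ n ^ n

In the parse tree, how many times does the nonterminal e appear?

[e [t [f not [f ( [e [t [f a]]] )]] @ [t [f n]]] ^ [e [t [f n]]]]

3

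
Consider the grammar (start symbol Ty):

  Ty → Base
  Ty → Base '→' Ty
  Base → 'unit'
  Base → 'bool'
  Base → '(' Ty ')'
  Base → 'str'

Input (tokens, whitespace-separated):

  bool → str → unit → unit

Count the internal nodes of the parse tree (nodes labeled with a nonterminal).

8

[Ty [Base bool] → [Ty [Base str] → [Ty [Base unit] → [Ty [Base unit]]]]]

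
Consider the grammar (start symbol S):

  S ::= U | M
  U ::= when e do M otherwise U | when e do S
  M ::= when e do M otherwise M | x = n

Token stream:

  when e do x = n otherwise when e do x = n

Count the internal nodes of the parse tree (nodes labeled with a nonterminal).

6

[S [U when e do [M x = n] otherwise [U when e do [S [M x = n]]]]]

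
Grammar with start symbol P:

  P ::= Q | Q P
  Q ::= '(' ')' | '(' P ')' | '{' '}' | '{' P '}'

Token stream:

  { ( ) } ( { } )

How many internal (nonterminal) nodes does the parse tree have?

8

[P [Q { [P [Q ( )]] }] [P [Q ( [P [Q { }]] )]]]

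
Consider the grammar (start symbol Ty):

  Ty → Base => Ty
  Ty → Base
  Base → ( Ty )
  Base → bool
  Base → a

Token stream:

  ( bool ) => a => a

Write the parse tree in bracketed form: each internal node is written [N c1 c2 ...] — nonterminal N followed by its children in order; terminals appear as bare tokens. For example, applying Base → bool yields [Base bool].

[Ty [Base ( [Ty [Base bool]] )] => [Ty [Base a] => [Ty [Base a]]]]

Ty
Base => Ty
( Ty ) => Ty
( Base ) => Ty
( bool ) => Ty
( bool ) => Base => Ty
( bool ) => a => Ty
( bool ) => a => Base
( bool ) => a => a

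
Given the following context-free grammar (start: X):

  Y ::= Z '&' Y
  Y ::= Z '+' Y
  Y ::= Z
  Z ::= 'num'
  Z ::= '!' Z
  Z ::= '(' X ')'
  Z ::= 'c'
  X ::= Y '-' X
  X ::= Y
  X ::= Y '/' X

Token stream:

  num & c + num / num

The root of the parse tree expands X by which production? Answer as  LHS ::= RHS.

[X [Y [Z num] & [Y [Z c] + [Y [Z num]]]] / [X [Y [Z num]]]]

X ::= Y '/' X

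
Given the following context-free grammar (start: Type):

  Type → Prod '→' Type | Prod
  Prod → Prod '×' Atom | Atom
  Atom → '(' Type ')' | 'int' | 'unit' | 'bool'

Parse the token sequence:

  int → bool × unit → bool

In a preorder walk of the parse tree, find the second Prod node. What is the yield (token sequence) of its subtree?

bool × unit

[Type [Prod [Atom int]] → [Type [Prod [Prod [Atom bool]] × [Atom unit]] → [Type [Prod [Atom bool]]]]]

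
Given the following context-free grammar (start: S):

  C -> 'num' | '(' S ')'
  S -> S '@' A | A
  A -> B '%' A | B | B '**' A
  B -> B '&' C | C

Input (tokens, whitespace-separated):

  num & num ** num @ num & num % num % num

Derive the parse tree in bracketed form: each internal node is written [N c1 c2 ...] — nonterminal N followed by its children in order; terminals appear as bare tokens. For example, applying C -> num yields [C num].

S
S @ A
A @ A
B ** A @ A
B & C ** A @ A
C & C ** A @ A
num & C ** A @ A
num & num ** A @ A
num & num ** B @ A
num & num ** C @ A
num & num ** num @ A
num & num ** num @ B % A
num & num ** num @ B & C % A
num & num ** num @ C & C % A
num & num ** num @ num & C % A
num & num ** num @ num & num % A
num & num ** num @ num & num % B % A
num & num ** num @ num & num % C % A
num & num ** num @ num & num % num % A
num & num ** num @ num & num % num % B
num & num ** num @ num & num % num % C
num & num ** num @ num & num % num % num

[S [S [A [B [B [C num]] & [C num]] ** [A [B [C num]]]]] @ [A [B [B [C num]] & [C num]] % [A [B [C num]] % [A [B [C num]]]]]]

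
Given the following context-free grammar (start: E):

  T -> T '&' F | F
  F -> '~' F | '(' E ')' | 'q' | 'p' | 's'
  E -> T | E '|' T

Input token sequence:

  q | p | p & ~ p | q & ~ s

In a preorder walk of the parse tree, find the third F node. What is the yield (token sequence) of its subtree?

p

[E [E [E [E [T [F q]]] | [T [F p]]] | [T [T [F p]] & [F ~ [F p]]]] | [T [T [F q]] & [F ~ [F s]]]]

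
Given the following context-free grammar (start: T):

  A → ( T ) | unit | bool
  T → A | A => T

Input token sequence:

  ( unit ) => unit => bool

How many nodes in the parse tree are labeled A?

4

[T [A ( [T [A unit]] )] => [T [A unit] => [T [A bool]]]]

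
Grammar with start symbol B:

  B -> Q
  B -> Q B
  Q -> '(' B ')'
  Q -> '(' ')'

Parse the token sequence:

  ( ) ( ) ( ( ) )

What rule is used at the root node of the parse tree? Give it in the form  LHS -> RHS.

[B [Q ( )] [B [Q ( )] [B [Q ( [B [Q ( )]] )]]]]

B -> Q B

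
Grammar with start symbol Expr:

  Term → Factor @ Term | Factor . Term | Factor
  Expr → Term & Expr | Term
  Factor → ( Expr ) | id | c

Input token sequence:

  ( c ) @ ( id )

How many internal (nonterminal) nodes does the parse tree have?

11

[Expr [Term [Factor ( [Expr [Term [Factor c]]] )] @ [Term [Factor ( [Expr [Term [Factor id]]] )]]]]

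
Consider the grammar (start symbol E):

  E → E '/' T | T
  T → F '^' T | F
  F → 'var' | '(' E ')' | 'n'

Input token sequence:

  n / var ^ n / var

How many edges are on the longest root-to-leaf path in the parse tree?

[E [E [E [T [F n]]] / [T [F var] ^ [T [F n]]]] / [T [F var]]]

5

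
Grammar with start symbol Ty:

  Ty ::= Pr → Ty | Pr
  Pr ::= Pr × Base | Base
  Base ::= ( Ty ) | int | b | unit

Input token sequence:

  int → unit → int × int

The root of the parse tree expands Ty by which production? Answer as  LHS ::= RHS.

[Ty [Pr [Base int]] → [Ty [Pr [Base unit]] → [Ty [Pr [Pr [Base int]] × [Base int]]]]]

Ty ::= Pr → Ty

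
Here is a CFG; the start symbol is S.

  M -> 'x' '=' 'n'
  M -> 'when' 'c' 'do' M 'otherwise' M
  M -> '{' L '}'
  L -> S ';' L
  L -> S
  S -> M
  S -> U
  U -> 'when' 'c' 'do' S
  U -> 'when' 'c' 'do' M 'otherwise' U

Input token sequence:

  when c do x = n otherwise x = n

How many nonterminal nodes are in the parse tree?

4

[S [M when c do [M x = n] otherwise [M x = n]]]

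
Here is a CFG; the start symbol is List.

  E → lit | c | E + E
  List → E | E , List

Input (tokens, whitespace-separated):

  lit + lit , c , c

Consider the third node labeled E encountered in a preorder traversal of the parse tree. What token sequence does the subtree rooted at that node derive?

[List [E [E lit] + [E lit]] , [List [E c] , [List [E c]]]]

lit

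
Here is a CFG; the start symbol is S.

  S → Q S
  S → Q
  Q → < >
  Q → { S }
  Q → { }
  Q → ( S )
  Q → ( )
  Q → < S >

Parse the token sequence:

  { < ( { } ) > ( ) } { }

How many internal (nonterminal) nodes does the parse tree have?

12

[S [Q { [S [Q < [S [Q ( [S [Q { }]] )]] >] [S [Q ( )]]] }] [S [Q { }]]]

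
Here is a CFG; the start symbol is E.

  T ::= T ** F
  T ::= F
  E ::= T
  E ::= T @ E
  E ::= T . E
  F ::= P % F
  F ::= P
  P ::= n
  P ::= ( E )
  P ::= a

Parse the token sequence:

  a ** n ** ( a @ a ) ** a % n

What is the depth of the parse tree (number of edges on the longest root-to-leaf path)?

[E [T [T [T [T [F [P a]]] ** [F [P n]]] ** [F [P ( [E [T [F [P a]]] @ [E [T [F [P a]]]]] )]]] ** [F [P a] % [F [P n]]]]]

10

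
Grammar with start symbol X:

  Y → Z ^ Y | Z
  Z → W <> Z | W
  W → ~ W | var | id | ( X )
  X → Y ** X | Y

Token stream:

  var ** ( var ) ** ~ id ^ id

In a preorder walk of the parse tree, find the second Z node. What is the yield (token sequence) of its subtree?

( var )

[X [Y [Z [W var]]] ** [X [Y [Z [W ( [X [Y [Z [W var]]]] )]]] ** [X [Y [Z [W ~ [W id]]] ^ [Y [Z [W id]]]]]]]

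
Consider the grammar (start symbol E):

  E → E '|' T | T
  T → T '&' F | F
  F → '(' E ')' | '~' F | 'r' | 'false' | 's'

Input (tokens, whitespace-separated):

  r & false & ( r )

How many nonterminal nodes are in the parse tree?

10

[E [T [T [T [F r]] & [F false]] & [F ( [E [T [F r]]] )]]]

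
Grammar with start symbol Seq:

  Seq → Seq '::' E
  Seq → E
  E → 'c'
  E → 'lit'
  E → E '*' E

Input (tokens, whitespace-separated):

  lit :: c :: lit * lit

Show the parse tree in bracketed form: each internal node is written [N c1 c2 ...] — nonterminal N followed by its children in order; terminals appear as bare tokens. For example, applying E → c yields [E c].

Seq
Seq :: E
Seq :: E :: E
E :: E :: E
lit :: E :: E
lit :: c :: E
lit :: c :: E * E
lit :: c :: lit * E
lit :: c :: lit * lit

[Seq [Seq [Seq [E lit]] :: [E c]] :: [E [E lit] * [E lit]]]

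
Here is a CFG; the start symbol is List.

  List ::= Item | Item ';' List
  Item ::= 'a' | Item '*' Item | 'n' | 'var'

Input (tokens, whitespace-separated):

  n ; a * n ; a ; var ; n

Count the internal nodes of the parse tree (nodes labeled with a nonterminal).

[List [Item n] ; [List [Item [Item a] * [Item n]] ; [List [Item a] ; [List [Item var] ; [List [Item n]]]]]]

12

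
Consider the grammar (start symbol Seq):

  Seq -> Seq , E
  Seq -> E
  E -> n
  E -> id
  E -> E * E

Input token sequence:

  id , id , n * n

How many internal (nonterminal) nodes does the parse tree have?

[Seq [Seq [Seq [E id]] , [E id]] , [E [E n] * [E n]]]

8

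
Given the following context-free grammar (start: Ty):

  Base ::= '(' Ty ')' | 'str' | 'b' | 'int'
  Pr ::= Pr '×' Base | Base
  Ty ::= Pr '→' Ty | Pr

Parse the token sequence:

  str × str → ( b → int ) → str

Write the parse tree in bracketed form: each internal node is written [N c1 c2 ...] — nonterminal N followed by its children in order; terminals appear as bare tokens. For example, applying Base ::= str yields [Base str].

Ty
Pr → Ty
Pr × Base → Ty
Base × Base → Ty
str × Base → Ty
str × str → Ty
str × str → Pr → Ty
str × str → Base → Ty
str × str → ( Ty ) → Ty
str × str → ( Pr → Ty ) → Ty
str × str → ( Base → Ty ) → Ty
str × str → ( b → Ty ) → Ty
str × str → ( b → Pr ) → Ty
str × str → ( b → Base ) → Ty
str × str → ( b → int ) → Ty
str × str → ( b → int ) → Pr
str × str → ( b → int ) → Base
str × str → ( b → int ) → str

[Ty [Pr [Pr [Base str]] × [Base str]] → [Ty [Pr [Base ( [Ty [Pr [Base b]] → [Ty [Pr [Base int]]]] )]] → [Ty [Pr [Base str]]]]]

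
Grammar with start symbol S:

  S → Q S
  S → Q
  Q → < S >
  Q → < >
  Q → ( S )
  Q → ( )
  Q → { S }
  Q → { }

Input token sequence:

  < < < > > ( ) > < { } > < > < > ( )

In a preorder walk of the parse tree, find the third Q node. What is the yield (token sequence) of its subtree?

[S [Q < [S [Q < [S [Q < >]] >] [S [Q ( )]]] >] [S [Q < [S [Q { }]] >] [S [Q < >] [S [Q < >] [S [Q ( )]]]]]]

< >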